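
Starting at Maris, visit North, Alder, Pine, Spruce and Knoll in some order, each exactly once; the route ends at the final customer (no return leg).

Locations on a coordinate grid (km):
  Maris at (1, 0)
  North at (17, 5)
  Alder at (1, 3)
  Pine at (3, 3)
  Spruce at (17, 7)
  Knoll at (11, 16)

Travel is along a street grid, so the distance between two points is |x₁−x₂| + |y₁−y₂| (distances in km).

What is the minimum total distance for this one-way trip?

There are 5! = 120 possible orderings.
Maris → North → Alder → Pine → Spruce → Knoll: 21+18+2+18+15 = 74
Maris → North → Alder → Pine → Knoll → Spruce: 21+18+2+21+15 = 77
Maris → North → Alder → Spruce → Pine → Knoll: 21+18+20+18+21 = 98
Maris → North → Alder → Spruce → Knoll → Pine: 21+18+20+15+21 = 95
Maris → North → Alder → Knoll → Pine → Spruce: 21+18+23+21+18 = 101
Maris → North → Alder → Knoll → Spruce → Pine: 21+18+23+15+18 = 95
Maris → North → Pine → Alder → Spruce → Knoll: 21+16+2+20+15 = 74
Maris → North → Pine → Alder → Knoll → Spruce: 21+16+2+23+15 = 77
Maris → North → Pine → Spruce → Alder → Knoll: 21+16+18+20+23 = 98
Maris → North → Pine → Spruce → Knoll → Alder: 21+16+18+15+23 = 93
Maris → North → Pine → Knoll → Alder → Spruce: 21+16+21+23+20 = 101
Maris → North → Pine → Knoll → Spruce → Alder: 21+16+21+15+20 = 93
Maris → North → Spruce → Alder → Pine → Knoll: 21+2+20+2+21 = 66
Maris → North → Spruce → Alder → Knoll → Pine: 21+2+20+23+21 = 87
… (106 more)
Maris → Alder → Pine → North → Spruce → Knoll: 3+2+16+2+15 = 38  ← best
The minimum is 38.
One shortest path: Maris → Alder → Pine → North → Spruce → Knoll.

38 km — the minimum one-way total.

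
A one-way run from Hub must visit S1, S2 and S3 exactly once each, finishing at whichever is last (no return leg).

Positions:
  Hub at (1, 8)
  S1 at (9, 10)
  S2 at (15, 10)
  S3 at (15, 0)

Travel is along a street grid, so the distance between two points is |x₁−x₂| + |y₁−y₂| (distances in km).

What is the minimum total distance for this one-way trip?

26 km — the minimum one-way total.

There are 3! = 6 possible orderings.
Hub → S1 → S2 → S3: 10+6+10 = 26
Hub → S1 → S3 → S2: 10+16+10 = 36
Hub → S2 → S1 → S3: 16+6+16 = 38
Hub → S2 → S3 → S1: 16+10+16 = 42
Hub → S3 → S1 → S2: 22+16+6 = 44
Hub → S3 → S2 → S1: 22+10+6 = 38
The minimum is 26.
One shortest path: Hub → S1 → S2 → S3.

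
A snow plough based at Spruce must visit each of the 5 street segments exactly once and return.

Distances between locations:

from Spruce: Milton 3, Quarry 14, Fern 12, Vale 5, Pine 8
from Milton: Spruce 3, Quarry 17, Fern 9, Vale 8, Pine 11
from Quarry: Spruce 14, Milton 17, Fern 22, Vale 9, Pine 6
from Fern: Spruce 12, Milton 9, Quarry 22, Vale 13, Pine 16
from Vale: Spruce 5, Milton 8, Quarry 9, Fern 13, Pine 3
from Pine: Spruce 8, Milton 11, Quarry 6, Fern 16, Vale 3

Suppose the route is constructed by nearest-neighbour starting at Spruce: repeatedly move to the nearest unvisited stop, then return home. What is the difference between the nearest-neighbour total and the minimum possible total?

Spruce: Milton=3, Vale=5, Pine=8, Fern=12, Quarry=14 ⇒ Milton
Milton: Vale=8, Fern=9, Pine=11, Quarry=17 ⇒ Vale
Vale: Pine=3, Quarry=9, Fern=13 ⇒ Pine
Pine: Quarry=6, Fern=16 ⇒ Quarry
Quarry: Fern=22 ⇒ Fern
NN route Spruce → Milton → Vale → Pine → Quarry → Fern → Spruce costs 54.
Optimal: Spruce → Milton → Fern → Quarry → Pine → Vale → Spruce costs 48 (by enumerating all 60 distinct tours).
Excess = 54 − 48 = 6.

6 longer than the optimal tour.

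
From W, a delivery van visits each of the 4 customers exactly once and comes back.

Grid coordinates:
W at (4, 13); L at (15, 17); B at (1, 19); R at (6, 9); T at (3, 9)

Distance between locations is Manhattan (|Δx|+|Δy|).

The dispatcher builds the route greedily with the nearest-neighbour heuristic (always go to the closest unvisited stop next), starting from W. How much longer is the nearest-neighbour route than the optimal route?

W: T=5, R=6, B=9, L=15 ⇒ T
T: R=3, B=12, L=20 ⇒ R
R: B=15, L=17 ⇒ B
B: L=16 ⇒ L
NN route W → T → R → B → L → W costs 54.
Optimal: W → B → L → R → T → W costs 50 (by enumerating all 12 distinct tours).
Excess = 54 − 50 = 4.

Excess over optimum: 4.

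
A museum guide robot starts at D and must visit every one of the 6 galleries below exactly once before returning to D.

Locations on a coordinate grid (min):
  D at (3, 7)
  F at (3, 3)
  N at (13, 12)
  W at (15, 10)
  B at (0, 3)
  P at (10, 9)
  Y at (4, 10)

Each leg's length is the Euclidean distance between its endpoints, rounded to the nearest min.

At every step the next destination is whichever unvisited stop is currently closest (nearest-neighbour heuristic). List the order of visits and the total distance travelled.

38 min along D → Y → P → N → W → F → B → D.

At D the remaining stops are Y 3, F 4, B 5, P 7, N 11, W 12; go to Y.
At Y the remaining stops are P 6, F 7, B 8, N 9, W 11; go to P.
At P the remaining stops are N 4, W 5, F 9, B 12; go to N.
At N the remaining stops are W 3, F 13, B 16; go to W.
At W the remaining stops are F 14, B 17; go to F.
At F the remaining stops are B 3; go to B.
Return B→D: 5.
Total = 3 + 6 + 4 + 3 + 14 + 3 + 5 = 38.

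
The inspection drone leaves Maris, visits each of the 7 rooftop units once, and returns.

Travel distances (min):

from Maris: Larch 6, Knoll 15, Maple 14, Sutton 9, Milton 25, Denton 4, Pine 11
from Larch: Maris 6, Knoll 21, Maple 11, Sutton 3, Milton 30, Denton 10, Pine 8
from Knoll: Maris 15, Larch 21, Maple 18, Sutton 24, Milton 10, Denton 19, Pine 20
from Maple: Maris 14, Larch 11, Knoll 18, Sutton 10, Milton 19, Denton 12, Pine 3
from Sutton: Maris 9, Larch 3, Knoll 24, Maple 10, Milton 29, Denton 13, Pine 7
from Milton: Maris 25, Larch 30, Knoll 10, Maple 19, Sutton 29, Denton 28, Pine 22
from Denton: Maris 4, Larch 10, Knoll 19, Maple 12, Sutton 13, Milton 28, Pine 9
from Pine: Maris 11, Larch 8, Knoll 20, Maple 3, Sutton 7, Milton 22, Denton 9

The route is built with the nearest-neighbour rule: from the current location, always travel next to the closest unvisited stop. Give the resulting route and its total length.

85 min along Maris → Denton → Pine → Maple → Sutton → Larch → Knoll → Milton → Maris.

From Maris: distances to unvisited — Denton=4, Larch=6, Sutton=9, Pine=11, Maple=14, Knoll=15, Milton=25. Nearest is Denton (4).
From Denton: distances to unvisited — Pine=9, Larch=10, Maple=12, Sutton=13, Knoll=19, Milton=28. Nearest is Pine (9).
From Pine: distances to unvisited — Maple=3, Sutton=7, Larch=8, Knoll=20, Milton=22. Nearest is Maple (3).
From Maple: distances to unvisited — Sutton=10, Larch=11, Knoll=18, Milton=19. Nearest is Sutton (10).
From Sutton: distances to unvisited — Larch=3, Knoll=24, Milton=29. Nearest is Larch (3).
From Larch: distances to unvisited — Knoll=21, Milton=30. Nearest is Knoll (21).
From Knoll: distances to unvisited — Milton=10. Nearest is Milton (10).
Return Milton→Maris: 25.
Total = 4 + 9 + 3 + 10 + 3 + 21 + 10 + 25 = 85.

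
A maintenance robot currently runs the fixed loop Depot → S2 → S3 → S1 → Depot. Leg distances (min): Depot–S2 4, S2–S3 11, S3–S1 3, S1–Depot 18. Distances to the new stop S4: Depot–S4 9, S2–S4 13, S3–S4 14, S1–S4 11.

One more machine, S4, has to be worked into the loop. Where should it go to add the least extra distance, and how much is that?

Insertion cost between consecutive stops i–j is d(i,S4) + d(S4,j) − d(i,j):
  between Depot and S2: 9 + 13 − 4 = 18
  between S2 and S3: 13 + 14 − 11 = 16
  between S3 and S1: 14 + 11 − 3 = 22
  between S1 and Depot: 11 + 9 − 18 = 2
Cheapest insertion is between S1 and Depot, adding 2.
New total = 36 + 2 = 38.

Adding 2 min by placing S4 on the S1–Depot leg.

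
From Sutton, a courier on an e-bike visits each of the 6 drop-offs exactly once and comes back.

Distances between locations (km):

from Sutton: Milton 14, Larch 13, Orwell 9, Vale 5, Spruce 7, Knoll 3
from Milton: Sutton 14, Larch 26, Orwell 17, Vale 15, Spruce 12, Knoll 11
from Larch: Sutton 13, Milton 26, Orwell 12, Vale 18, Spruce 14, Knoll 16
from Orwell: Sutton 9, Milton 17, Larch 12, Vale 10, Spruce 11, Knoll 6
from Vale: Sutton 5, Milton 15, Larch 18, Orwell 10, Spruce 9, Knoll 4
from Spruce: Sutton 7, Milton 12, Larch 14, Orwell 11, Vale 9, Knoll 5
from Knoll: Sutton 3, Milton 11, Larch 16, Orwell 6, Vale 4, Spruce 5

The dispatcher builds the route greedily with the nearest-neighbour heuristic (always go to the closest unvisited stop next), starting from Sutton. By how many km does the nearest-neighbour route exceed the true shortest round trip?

From Sutton: Knoll=3, Vale=5, Spruce=7, Orwell=9, Larch=13, Milton=14 → choose Knoll (3).
From Knoll: Vale=4, Spruce=5, Orwell=6, Milton=11, Larch=16 → choose Vale (4).
From Vale: Spruce=9, Orwell=10, Milton=15, Larch=18 → choose Spruce (9).
From Spruce: Orwell=11, Milton=12, Larch=14 → choose Orwell (11).
From Orwell: Larch=12, Milton=17 → choose Larch (12).
From Larch: Milton=26 → choose Milton (26).
NN route Sutton → Knoll → Vale → Spruce → Orwell → Larch → Milton → Sutton costs 79.
Optimal: Sutton → Milton → Spruce → Larch → Orwell → Knoll → Vale → Sutton costs 67 (by enumerating all 360 distinct tours).
Excess = 79 − 67 = 12.

The nearest-neighbour route is 12 km longer than optimal.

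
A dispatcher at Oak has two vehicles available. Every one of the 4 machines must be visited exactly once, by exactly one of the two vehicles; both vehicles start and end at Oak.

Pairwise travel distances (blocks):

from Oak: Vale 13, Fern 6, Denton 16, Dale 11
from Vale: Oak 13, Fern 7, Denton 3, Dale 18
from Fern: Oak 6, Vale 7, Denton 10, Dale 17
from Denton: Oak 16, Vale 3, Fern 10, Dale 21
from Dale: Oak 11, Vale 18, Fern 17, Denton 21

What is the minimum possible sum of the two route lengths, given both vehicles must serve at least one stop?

Try each way of splitting the stops between the two vehicles (each non-empty) and, for each split, find the best tour for each vehicle:
  {Vale} + {Fern, Denton, Dale}: 26 + 48 = 74
  {Fern} + {Vale, Denton, Dale}: 12 + 48 = 60
  {Vale, Fern} + {Denton, Dale}: 26 + 48 = 74
  {Denton} + {Vale, Fern, Dale}: 32 + 42 = 74
  {Vale, Denton} + {Fern, Dale}: 32 + 34 = 66
  {Fern, Denton} + {Vale, Dale}: 32 + 42 = 74
  … (7 splits in total)
  {Vale, Fern, Denton} + {Dale}: 32 + 22 = 54  ← best
Best: vehicle 1 Oak → Vale → Denton → Fern → Oak = 32; vehicle 2 Oak → Dale → Oak = 22; combined 54.

Minimum combined distance: 54 blocks.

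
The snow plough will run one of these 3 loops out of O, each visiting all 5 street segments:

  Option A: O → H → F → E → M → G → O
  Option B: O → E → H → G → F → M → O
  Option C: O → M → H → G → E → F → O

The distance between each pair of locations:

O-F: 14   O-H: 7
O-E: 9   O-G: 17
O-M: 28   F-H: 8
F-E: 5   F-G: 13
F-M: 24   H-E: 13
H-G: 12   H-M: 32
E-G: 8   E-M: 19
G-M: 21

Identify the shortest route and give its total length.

Option A: 7 + 8 + 5 + 19 + 21 + 17 = 77
Option B: 9 + 13 + 12 + 13 + 24 + 28 = 99
Option C: 28 + 32 + 12 + 8 + 5 + 14 = 99

Shortest is Option A, total 77.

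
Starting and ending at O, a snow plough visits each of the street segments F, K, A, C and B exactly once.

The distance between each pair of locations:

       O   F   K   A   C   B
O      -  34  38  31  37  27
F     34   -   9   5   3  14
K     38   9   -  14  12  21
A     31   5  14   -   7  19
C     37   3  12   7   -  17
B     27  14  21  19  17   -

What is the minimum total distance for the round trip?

Shortest round trip = 98.

There are 60 distinct closed tours to check (reversals are equivalent).
O - F - K - A - C - B - O: 34+9+14+7+17+27 = 108
O - F - K - A - B - C - O: 34+9+14+19+17+37 = 130
O - F - K - C - A - B - O: 34+9+12+7+19+27 = 108
O - F - K - C - B - A - O: 34+9+12+17+19+31 = 122
O - F - K - B - A - C - O: 34+9+21+19+7+37 = 127
O - F - K - B - C - A - O: 34+9+21+17+7+31 = 119
O - F - A - K - C - B - O: 34+5+14+12+17+27 = 109
O - F - A - K - B - C - O: 34+5+14+21+17+37 = 128
O - F - A - C - K - B - O: 34+5+7+12+21+27 = 106
O - F - A - C - B - K - O: 34+5+7+17+21+38 = 122
O - F - A - B - K - C - O: 34+5+19+21+12+37 = 128
O - F - A - B - C - K - O: 34+5+19+17+12+38 = 125
O - F - C - K - A - B - O: 34+3+12+14+19+27 = 109
O - F - C - K - B - A - O: 34+3+12+21+19+31 = 120
… (46 more)
O - A - C - F - K - B - O: 31+7+3+9+21+27 = 98  ← best
The minimum is 98.
One optimal route: O → A → C → F → K → B → O (or its reverse).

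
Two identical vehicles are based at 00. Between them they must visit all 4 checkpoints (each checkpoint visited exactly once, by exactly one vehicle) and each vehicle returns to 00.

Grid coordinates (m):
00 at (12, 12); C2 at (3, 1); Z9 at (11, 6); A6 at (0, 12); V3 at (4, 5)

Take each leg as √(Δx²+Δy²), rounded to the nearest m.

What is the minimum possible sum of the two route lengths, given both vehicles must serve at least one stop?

Try each way of splitting the stops between the two vehicles (each non-empty) and, for each split, find the best tour for each vehicle:
  {C2} + {Z9, A6, V3}: 28 + 33 = 61
  {Z9} + {C2, A6, V3}: 12 + 38 = 50
  {C2, Z9} + {A6, V3}: 29 + 31 = 60
  {A6} + {C2, Z9, V3}: 24 + 30 = 54
  {C2, A6} + {Z9, V3}: 37 + 24 = 61
  {Z9, A6} + {C2, V3}: 31 + 29 = 60
  … (7 splits in total)
Best: vehicle 1 00 → Z9 → 00 = 12; vehicle 2 00 → C2 → V3 → A6 → 00 = 38; combined 50.

50 m — the smallest possible combined total.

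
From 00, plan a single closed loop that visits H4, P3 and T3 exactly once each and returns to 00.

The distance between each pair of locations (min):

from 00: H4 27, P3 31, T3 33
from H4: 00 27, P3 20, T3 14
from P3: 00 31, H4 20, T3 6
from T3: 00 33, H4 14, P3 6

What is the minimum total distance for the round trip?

Shortest round trip = 78 min.

With 3 stops there are 3!/2 = 3 distinct round trips (a route and its reverse cost the same).
00 - H4 - P3 - T3 - 00: 27+20+6+33 = 86
00 - H4 - T3 - P3 - 00: 27+14+6+31 = 78
00 - P3 - H4 - T3 - 00: 31+20+14+33 = 98
The minimum is 78.
One optimal route: 00 → H4 → T3 → P3 → 00 (or its reverse).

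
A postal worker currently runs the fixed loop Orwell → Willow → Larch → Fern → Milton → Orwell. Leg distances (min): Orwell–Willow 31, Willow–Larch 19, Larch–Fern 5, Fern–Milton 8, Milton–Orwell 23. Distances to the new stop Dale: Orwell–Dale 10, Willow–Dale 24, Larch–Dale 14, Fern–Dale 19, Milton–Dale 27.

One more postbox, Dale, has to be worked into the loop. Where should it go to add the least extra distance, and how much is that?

+3 min — insert Dale between Orwell and Willow.

Insertion cost between consecutive stops i–j is d(i,Dale) + d(Dale,j) − d(i,j):
  between Orwell and Willow: 10 + 24 − 31 = 3
  between Willow and Larch: 24 + 14 − 19 = 19
  between Larch and Fern: 14 + 19 − 5 = 28
  between Fern and Milton: 19 + 27 − 8 = 38
  between Milton and Orwell: 27 + 10 − 23 = 14
Cheapest insertion is between Orwell and Willow, adding 3.
New total = 86 + 3 = 89.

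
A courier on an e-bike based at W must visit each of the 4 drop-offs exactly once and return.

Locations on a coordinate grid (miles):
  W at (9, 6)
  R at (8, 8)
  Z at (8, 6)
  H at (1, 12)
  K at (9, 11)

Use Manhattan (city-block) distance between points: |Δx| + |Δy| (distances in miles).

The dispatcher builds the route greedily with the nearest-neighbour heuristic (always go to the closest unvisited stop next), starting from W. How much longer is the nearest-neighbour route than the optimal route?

Excess over optimum: 2 miles.

W: Z=1, R=3, K=5, H=14 ⇒ Z
Z: R=2, K=6, H=13 ⇒ R
R: K=4, H=11 ⇒ K
K: H=9 ⇒ H
NN route W → Z → R → K → H → W costs 30.
Optimal: W → Z → R → H → K → W costs 28 (by enumerating all 12 distinct tours).
Excess = 30 − 28 = 2.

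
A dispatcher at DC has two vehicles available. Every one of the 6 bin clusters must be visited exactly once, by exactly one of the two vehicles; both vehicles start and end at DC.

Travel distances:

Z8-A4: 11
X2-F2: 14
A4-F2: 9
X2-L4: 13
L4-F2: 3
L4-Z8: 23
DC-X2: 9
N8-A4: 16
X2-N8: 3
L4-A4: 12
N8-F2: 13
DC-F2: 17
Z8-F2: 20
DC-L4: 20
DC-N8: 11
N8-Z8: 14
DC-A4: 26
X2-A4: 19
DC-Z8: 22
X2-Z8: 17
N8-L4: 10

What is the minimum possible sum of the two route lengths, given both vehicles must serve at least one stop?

Check every non-empty split of the stops between the two vehicles; for each half take its own optimal tour:
  {X2} + {N8, L4, Z8, A4, F2}: 18 + 66 = 84
  {N8} + {X2, L4, Z8, A4, F2}: 22 + 67 = 89
  {X2, N8} + {L4, Z8, A4, F2}: 23 + 65 = 88
  {L4} + {X2, N8, Z8, A4, F2}: 40 + 63 = 103
  {X2, L4} + {N8, Z8, A4, F2}: 42 + 62 = 104
  {N8, L4} + {X2, Z8, A4, F2}: 41 + 63 = 104
  … (31 splits in total)
Best: vehicle 1 DC → X2 → DC = 18; vehicle 2 DC → N8 → L4 → F2 → A4 → Z8 → DC = 66; combined 84.

84 — the smallest possible combined total.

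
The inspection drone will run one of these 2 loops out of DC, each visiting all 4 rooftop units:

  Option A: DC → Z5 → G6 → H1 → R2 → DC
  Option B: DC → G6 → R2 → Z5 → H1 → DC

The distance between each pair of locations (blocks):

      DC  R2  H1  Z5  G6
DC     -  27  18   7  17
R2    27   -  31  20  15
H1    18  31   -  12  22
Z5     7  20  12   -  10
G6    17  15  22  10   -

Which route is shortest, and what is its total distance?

Option A: 7 + 10 + 22 + 31 + 27 = 97
Option B: 17 + 15 + 20 + 12 + 18 = 82

82 blocks — Option B is the shortest.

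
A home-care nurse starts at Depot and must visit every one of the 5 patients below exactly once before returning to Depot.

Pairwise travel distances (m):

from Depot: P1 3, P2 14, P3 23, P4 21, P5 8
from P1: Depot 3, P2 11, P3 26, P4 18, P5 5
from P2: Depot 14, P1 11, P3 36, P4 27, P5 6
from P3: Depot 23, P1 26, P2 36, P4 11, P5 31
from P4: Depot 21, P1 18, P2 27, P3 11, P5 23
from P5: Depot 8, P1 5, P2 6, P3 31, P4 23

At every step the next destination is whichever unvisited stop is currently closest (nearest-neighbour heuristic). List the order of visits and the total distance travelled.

Depot → [P1:3 / P5:8 / P2:14 / P4:21 / P3:23] → P1 (3)
P1 → [P5:5 / P2:11 / P4:18 / P3:26] → P5 (5)
P5 → [P2:6 / P4:23 / P3:31] → P2 (6)
P2 → [P4:27 / P3:36] → P4 (27)
P4 → [P3:11] → P3 (11)
Return P3→Depot: 23.
Total = 3 + 5 + 6 + 27 + 11 + 23 = 75.

Total distance 75 m via the nearest-neighbour route Depot → P1 → P5 → P2 → P4 → P3 → Depot.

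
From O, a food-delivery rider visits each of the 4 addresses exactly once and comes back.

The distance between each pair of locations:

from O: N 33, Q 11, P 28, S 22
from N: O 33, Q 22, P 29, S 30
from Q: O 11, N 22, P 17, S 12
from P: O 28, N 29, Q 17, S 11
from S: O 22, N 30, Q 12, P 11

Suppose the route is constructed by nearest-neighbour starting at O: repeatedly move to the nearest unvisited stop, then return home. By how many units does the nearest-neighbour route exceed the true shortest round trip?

The nearest-neighbour route is 1 longer than optimal.

O: Q=11, S=22, P=28, N=33 ⇒ Q
Q: S=12, P=17, N=22 ⇒ S
S: P=11, N=30 ⇒ P
P: N=29 ⇒ N
NN route O → Q → S → P → N → O costs 96.
Optimal: O → Q → N → P → S → O costs 95 (by enumerating all 12 distinct tours).
Excess = 96 − 95 = 1.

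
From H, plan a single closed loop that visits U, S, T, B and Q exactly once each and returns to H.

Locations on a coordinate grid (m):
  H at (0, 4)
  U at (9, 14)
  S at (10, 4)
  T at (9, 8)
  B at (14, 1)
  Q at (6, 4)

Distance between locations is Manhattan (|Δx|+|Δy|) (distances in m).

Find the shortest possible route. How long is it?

Minimum total distance: 54 m.

There are 60 distinct closed tours to check (reversals are equivalent).
H → U → S → T → B → Q → H: 19+11+5+12+11+6 = 64
H → U → S → T → Q → B → H: 19+11+5+7+11+17 = 70
H → U → S → B → T → Q → H: 19+11+7+12+7+6 = 62
H → U → S → B → Q → T → H: 19+11+7+11+7+13 = 68
H → U → S → Q → T → B → H: 19+11+4+7+12+17 = 70
H → U → S → Q → B → T → H: 19+11+4+11+12+13 = 70
H → U → T → S → B → Q → H: 19+6+5+7+11+6 = 54
H → U → T → S → Q → B → H: 19+6+5+4+11+17 = 62
H → U → T → B → S → Q → H: 19+6+12+7+4+6 = 54
H → U → T → B → Q → S → H: 19+6+12+11+4+10 = 62
H → U → T → Q → S → B → H: 19+6+7+4+7+17 = 60
H → U → T → Q → B → S → H: 19+6+7+11+7+10 = 60
H → U → B → S → T → Q → H: 19+18+7+5+7+6 = 62
H → U → B → S → Q → T → H: 19+18+7+4+7+13 = 68
… (46 more)
The minimum is 54.
One optimal route: H → U → T → S → B → Q → H (or its reverse).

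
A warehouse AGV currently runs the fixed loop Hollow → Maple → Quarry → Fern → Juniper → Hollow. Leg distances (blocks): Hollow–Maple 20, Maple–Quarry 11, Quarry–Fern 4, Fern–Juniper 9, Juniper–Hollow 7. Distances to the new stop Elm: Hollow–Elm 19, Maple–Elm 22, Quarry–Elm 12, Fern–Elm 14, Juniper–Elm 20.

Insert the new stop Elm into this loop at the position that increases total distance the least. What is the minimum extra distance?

+21 blocks — insert Elm between Hollow and Maple.

Insertion cost between consecutive stops i–j is d(i,Elm) + d(Elm,j) − d(i,j):
  between Hollow and Maple: 19 + 22 − 20 = 21
  between Maple and Quarry: 22 + 12 − 11 = 23
  between Quarry and Fern: 12 + 14 − 4 = 22
  between Fern and Juniper: 14 + 20 − 9 = 25
  between Juniper and Hollow: 20 + 19 − 7 = 32
Cheapest insertion is between Hollow and Maple, adding 21.
New total = 51 + 21 = 72.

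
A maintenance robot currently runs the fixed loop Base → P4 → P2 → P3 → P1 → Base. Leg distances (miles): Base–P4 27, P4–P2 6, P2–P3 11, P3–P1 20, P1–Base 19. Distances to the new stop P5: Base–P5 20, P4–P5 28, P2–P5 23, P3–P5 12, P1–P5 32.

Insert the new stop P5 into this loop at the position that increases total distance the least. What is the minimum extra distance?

Insertion cost between consecutive stops i–j is d(i,P5) + d(P5,j) − d(i,j):
  between Base and P4: 20 + 28 − 27 = 21
  between P4 and P2: 28 + 23 − 6 = 45
  between P2 and P3: 23 + 12 − 11 = 24
  between P3 and P1: 12 + 32 − 20 = 24
  between P1 and Base: 32 + 20 − 19 = 33
Cheapest insertion is between Base and P4, adding 21.
New total = 83 + 21 = 104.

+21 miles — insert P5 between Base and P4.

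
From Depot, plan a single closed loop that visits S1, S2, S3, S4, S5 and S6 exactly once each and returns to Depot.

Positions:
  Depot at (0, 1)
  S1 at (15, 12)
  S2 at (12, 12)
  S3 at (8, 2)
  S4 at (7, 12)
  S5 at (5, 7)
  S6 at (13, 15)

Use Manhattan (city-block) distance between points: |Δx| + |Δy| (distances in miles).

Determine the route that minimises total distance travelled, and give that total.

With 6 stops there are 6!/2 = 360 distinct round trips (a route and its reverse cost the same).
Depot→S1→S2→S3→S4→S5→S6→Depot: 26+3+14+11+7+16+27 = 104
Depot→S1→S2→S3→S4→S6→S5→Depot: 26+3+14+11+9+16+11 = 90
Depot→S1→S2→S3→S5→S4→S6→Depot: 26+3+14+8+7+9+27 = 94
Depot→S1→S2→S3→S5→S6→S4→Depot: 26+3+14+8+16+9+18 = 94
Depot→S1→S2→S3→S6→S4→S5→Depot: 26+3+14+18+9+7+11 = 88
Depot→S1→S2→S3→S6→S5→S4→Depot: 26+3+14+18+16+7+18 = 102
Depot→S1→S2→S4→S3→S5→S6→Depot: 26+3+5+11+8+16+27 = 96
Depot→S1→S2→S4→S3→S6→S5→Depot: 26+3+5+11+18+16+11 = 90
… (352 more)
Depot→S3→S1→S6→S2→S4→S5→Depot: 9+17+5+4+5+7+11 = 58  ← best
The minimum is 58.
One optimal route: Depot → S3 → S1 → S6 → S2 → S4 → S5 → Depot (or its reverse).

58 miles — the shortest possible round trip.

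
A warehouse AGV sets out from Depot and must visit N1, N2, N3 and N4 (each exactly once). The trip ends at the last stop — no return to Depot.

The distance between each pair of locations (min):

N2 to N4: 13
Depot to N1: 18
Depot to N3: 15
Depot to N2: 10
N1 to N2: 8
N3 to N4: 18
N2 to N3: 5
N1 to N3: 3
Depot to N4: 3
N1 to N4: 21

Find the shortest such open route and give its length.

24 min — the minimum one-way total.

There are 4! = 24 possible orderings.
Depot - N1 - N2 - N3 - N4: 18+8+5+18 = 49
Depot - N1 - N2 - N4 - N3: 18+8+13+18 = 57
Depot - N1 - N3 - N2 - N4: 18+3+5+13 = 39
Depot - N1 - N3 - N4 - N2: 18+3+18+13 = 52
Depot - N1 - N4 - N2 - N3: 18+21+13+5 = 57
Depot - N1 - N4 - N3 - N2: 18+21+18+5 = 62
Depot - N2 - N1 - N3 - N4: 10+8+3+18 = 39
Depot - N2 - N1 - N4 - N3: 10+8+21+18 = 57
Depot - N2 - N3 - N1 - N4: 10+5+3+21 = 39
Depot - N2 - N3 - N4 - N1: 10+5+18+21 = 54
Depot - N2 - N4 - N1 - N3: 10+13+21+3 = 47
Depot - N2 - N4 - N3 - N1: 10+13+18+3 = 44
Depot - N3 - N1 - N2 - N4: 15+3+8+13 = 39
Depot - N3 - N1 - N4 - N2: 15+3+21+13 = 52
… (10 more)
Depot - N4 - N2 - N3 - N1: 3+13+5+3 = 24  ← best
The minimum is 24.
One shortest path: Depot → N4 → N2 → N3 → N1.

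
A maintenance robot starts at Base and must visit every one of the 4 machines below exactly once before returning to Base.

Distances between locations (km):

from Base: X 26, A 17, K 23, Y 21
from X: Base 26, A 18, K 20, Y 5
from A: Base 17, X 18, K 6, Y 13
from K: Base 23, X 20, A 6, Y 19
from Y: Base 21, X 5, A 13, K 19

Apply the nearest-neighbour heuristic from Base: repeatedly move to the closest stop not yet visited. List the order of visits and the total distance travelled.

Nearest-neighbour total = 73 km; route Base → A → K → Y → X → Base.

At Base the remaining stops are A 17, Y 21, K 23, X 26; go to A.
At A the remaining stops are K 6, Y 13, X 18; go to K.
At K the remaining stops are Y 19, X 20; go to Y.
At Y the remaining stops are X 5; go to X.
Return X→Base: 26.
Total = 17 + 6 + 19 + 5 + 26 = 73.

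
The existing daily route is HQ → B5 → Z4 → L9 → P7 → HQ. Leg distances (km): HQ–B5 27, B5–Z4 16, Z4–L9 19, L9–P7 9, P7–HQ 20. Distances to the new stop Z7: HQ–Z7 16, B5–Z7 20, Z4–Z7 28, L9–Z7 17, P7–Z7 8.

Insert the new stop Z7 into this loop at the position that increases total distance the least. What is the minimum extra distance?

+4 km — insert Z7 between P7 and HQ.

Insertion cost between consecutive stops i–j is d(i,Z7) + d(Z7,j) − d(i,j):
  between HQ and B5: 16 + 20 − 27 = 9
  between B5 and Z4: 20 + 28 − 16 = 32
  between Z4 and L9: 28 + 17 − 19 = 26
  between L9 and P7: 17 + 8 − 9 = 16
  between P7 and HQ: 8 + 16 − 20 = 4
Cheapest insertion is between P7 and HQ, adding 4.
New total = 91 + 4 = 95.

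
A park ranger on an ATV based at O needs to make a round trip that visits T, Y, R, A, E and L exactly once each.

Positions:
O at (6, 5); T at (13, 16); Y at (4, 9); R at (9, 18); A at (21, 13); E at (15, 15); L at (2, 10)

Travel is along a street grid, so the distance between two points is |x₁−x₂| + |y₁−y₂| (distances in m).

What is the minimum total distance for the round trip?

With 6 stops there are 6!/2 = 360 distinct round trips (a route and its reverse cost the same).
O-T-Y-R-A-E-L-O: 18+16+14+17+8+18+9 = 100
O-T-Y-R-A-L-E-O: 18+16+14+17+22+18+19 = 124
O-T-Y-R-E-A-L-O: 18+16+14+9+8+22+9 = 96
O-T-Y-R-E-L-A-O: 18+16+14+9+18+22+23 = 120
O-T-Y-R-L-A-E-O: 18+16+14+15+22+8+19 = 112
O-T-Y-R-L-E-A-O: 18+16+14+15+18+8+23 = 112
O-T-Y-A-R-E-L-O: 18+16+21+17+9+18+9 = 108
O-T-Y-A-R-L-E-O: 18+16+21+17+15+18+19 = 124
… (352 more)
O-Y-L-R-T-E-A-O: 6+3+15+6+3+8+23 = 64  ← best
The minimum is 64.
One optimal route: O → Y → L → R → T → E → A → O (or its reverse).

Shortest round trip = 64 m.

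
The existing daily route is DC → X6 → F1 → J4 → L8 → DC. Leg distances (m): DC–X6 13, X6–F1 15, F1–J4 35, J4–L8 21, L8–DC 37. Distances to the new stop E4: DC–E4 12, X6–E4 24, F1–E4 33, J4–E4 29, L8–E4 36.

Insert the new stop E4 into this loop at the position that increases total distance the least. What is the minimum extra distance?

Minimum extra distance: 11 m, inserting E4 between L8 and DC.

Insertion cost between consecutive stops i–j is d(i,E4) + d(E4,j) − d(i,j):
  between DC and X6: 12 + 24 − 13 = 23
  between X6 and F1: 24 + 33 − 15 = 42
  between F1 and J4: 33 + 29 − 35 = 27
  between J4 and L8: 29 + 36 − 21 = 44
  between L8 and DC: 36 + 12 − 37 = 11
Cheapest insertion is between L8 and DC, adding 11.
New total = 121 + 11 = 132.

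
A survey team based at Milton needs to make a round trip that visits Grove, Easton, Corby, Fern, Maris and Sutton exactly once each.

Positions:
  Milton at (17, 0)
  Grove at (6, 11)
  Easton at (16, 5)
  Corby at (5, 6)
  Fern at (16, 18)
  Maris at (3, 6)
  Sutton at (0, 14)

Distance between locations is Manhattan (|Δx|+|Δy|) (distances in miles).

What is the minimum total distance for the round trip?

There are 360 distinct closed tours to check (reversals are equivalent).
Milton→Grove→Easton→Corby→Fern→Maris→Sutton→Milton: 22+16+12+23+25+11+31 = 140
Milton→Grove→Easton→Corby→Fern→Sutton→Maris→Milton: 22+16+12+23+20+11+20 = 124
Milton→Grove→Easton→Corby→Maris→Fern→Sutton→Milton: 22+16+12+2+25+20+31 = 128
Milton→Grove→Easton→Corby→Maris→Sutton→Fern→Milton: 22+16+12+2+11+20+19 = 102
Milton→Grove→Easton→Corby→Sutton→Fern→Maris→Milton: 22+16+12+13+20+25+20 = 128
Milton→Grove→Easton→Corby→Sutton→Maris→Fern→Milton: 22+16+12+13+11+25+19 = 118
Milton→Grove→Easton→Fern→Corby→Maris→Sutton→Milton: 22+16+13+23+2+11+31 = 118
Milton→Grove→Easton→Fern→Corby→Sutton→Maris→Milton: 22+16+13+23+13+11+20 = 118
… (352 more)
Milton→Easton→Corby→Maris→Grove→Sutton→Fern→Milton: 6+12+2+8+9+20+19 = 76  ← best
The minimum is 76.
One optimal route: Milton → Easton → Corby → Maris → Grove → Sutton → Fern → Milton (or its reverse).

76 miles — the shortest possible round trip.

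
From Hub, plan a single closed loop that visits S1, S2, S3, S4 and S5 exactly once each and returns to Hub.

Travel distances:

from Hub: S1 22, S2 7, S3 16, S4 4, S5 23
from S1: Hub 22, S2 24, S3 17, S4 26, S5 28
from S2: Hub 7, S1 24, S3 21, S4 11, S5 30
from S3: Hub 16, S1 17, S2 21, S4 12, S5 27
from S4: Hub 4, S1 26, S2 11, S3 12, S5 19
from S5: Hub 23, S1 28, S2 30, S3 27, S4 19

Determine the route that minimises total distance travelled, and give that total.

96 — the shortest possible round trip.

There are 60 distinct closed tours to check (reversals are equivalent).
Hub → S1 → S2 → S3 → S4 → S5 → Hub: 22+24+21+12+19+23 = 121
Hub → S1 → S2 → S3 → S5 → S4 → Hub: 22+24+21+27+19+4 = 117
Hub → S1 → S2 → S4 → S3 → S5 → Hub: 22+24+11+12+27+23 = 119
Hub → S1 → S2 → S4 → S5 → S3 → Hub: 22+24+11+19+27+16 = 119
Hub → S1 → S2 → S5 → S3 → S4 → Hub: 22+24+30+27+12+4 = 119
Hub → S1 → S2 → S5 → S4 → S3 → Hub: 22+24+30+19+12+16 = 123
Hub → S1 → S3 → S2 → S4 → S5 → Hub: 22+17+21+11+19+23 = 113
Hub → S1 → S3 → S2 → S5 → S4 → Hub: 22+17+21+30+19+4 = 113
Hub → S1 → S3 → S4 → S2 → S5 → Hub: 22+17+12+11+30+23 = 115
Hub → S1 → S3 → S4 → S5 → S2 → Hub: 22+17+12+19+30+7 = 107
Hub → S1 → S3 → S5 → S2 → S4 → Hub: 22+17+27+30+11+4 = 111
Hub → S1 → S3 → S5 → S4 → S2 → Hub: 22+17+27+19+11+7 = 103
Hub → S1 → S4 → S2 → S3 → S5 → Hub: 22+26+11+21+27+23 = 130
Hub → S1 → S4 → S2 → S5 → S3 → Hub: 22+26+11+30+27+16 = 132
… (46 more)
Hub → S2 → S3 → S1 → S5 → S4 → Hub: 7+21+17+28+19+4 = 96  ← best
The minimum is 96.
One optimal route: Hub → S2 → S3 → S1 → S5 → S4 → Hub (or its reverse).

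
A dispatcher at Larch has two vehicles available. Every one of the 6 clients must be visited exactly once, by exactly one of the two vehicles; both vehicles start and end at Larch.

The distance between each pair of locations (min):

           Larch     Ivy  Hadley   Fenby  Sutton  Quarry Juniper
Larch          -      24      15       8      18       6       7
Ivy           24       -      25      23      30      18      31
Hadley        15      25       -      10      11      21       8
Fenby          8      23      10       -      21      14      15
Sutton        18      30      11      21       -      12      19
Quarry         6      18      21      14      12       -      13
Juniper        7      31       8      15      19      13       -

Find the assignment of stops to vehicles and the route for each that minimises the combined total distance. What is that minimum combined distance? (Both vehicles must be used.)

96 min — the smallest possible combined total.

Check every non-empty split of the stops between the two vehicles; for each half take its own optimal tour:
  {Ivy} + {Hadley, Fenby, Sutton, Quarry, Juniper}: 48 + 60 = 108
  {Hadley} + {Ivy, Fenby, Sutton, Quarry, Juniper}: 30 + 87 = 117
  {Ivy, Hadley} + {Fenby, Sutton, Quarry, Juniper}: 64 + 60 = 124
  {Fenby} + {Ivy, Hadley, Sutton, Quarry, Juniper}: 16 + 80 = 96
  {Ivy, Fenby} + {Hadley, Sutton, Quarry, Juniper}: 55 + 44 = 99
  {Hadley, Fenby} + {Ivy, Sutton, Quarry, Juniper}: 33 + 80 = 113
  … (31 splits in total)
Best: vehicle 1 Larch → Fenby → Larch = 16; vehicle 2 Larch → Ivy → Quarry → Sutton → Hadley → Juniper → Larch = 80; combined 96.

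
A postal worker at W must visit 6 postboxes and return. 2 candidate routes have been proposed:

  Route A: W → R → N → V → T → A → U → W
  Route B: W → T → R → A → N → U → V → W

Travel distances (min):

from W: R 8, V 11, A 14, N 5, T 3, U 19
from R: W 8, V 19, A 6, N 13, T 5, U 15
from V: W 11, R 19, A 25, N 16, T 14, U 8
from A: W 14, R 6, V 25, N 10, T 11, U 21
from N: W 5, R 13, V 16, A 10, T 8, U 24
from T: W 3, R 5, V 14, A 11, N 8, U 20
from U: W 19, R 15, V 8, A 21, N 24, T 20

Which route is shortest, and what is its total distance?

Route A: 8 + 13 + 16 + 14 + 11 + 21 + 19 = 102
Route B: 3 + 5 + 6 + 10 + 24 + 8 + 11 = 67

Shortest is Route B, total 67 min.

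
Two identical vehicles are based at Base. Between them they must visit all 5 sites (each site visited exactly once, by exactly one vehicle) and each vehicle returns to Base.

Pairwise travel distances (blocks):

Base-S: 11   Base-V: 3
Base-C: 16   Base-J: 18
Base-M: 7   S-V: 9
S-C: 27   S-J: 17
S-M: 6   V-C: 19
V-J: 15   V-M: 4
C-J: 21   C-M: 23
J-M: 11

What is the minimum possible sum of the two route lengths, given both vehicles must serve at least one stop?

Minimum combined distance: 71 blocks.

There are 2^4 − 1 = 15 ways to divide the 5 stops into two non-empty groups. For each, the best each vehicle can do is its own shortest tour through its group:
  {S} + {V, C, J, M}: 22 + 55 = 77
  {V} + {S, C, J, M}: 6 + 65 = 71
  {S, V} + {C, J, M}: 23 + 55 = 78
  {C} + {S, V, J, M}: 32 + 46 = 78
  {S, C} + {V, J, M}: 54 + 36 = 90
  {V, C} + {S, J, M}: 38 + 46 = 84
  … (15 splits in total)
Best: vehicle 1 Base → V → Base = 6; vehicle 2 Base → S → M → J → C → Base = 65; combined 71.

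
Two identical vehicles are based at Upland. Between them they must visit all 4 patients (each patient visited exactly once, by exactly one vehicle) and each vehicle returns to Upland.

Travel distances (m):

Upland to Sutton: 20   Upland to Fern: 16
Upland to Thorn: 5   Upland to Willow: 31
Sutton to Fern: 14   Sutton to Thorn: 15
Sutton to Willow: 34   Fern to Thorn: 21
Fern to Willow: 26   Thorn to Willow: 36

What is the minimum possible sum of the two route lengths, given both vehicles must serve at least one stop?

101 m — the smallest possible combined total.

There are 2^3 − 1 = 7 ways to divide the 4 stops into two non-empty groups. For each, the best each vehicle can do is its own shortest tour through its group:
  {Sutton} + {Fern, Thorn, Willow}: 40 + 83 = 123
  {Fern} + {Sutton, Thorn, Willow}: 32 + 85 = 117
  {Sutton, Fern} + {Thorn, Willow}: 50 + 72 = 122
  {Thorn} + {Sutton, Fern, Willow}: 10 + 91 = 101
  {Sutton, Thorn} + {Fern, Willow}: 40 + 73 = 113
  {Fern, Thorn} + {Sutton, Willow}: 42 + 85 = 127
  … (7 splits in total)
Best: vehicle 1 Upland → Thorn → Upland = 10; vehicle 2 Upland → Sutton → Fern → Willow → Upland = 91; combined 101.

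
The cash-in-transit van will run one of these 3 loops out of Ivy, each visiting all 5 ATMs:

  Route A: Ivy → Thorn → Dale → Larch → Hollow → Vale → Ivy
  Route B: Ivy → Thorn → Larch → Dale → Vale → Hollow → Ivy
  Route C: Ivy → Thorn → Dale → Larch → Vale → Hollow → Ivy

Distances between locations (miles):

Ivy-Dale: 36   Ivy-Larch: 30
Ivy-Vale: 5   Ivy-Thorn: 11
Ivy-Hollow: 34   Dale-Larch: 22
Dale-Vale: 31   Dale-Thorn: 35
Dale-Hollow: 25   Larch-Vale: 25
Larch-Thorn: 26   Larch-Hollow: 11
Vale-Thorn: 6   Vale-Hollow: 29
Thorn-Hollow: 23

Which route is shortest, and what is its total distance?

113 miles — Route A is the shortest.

Route A: 11 + 35 + 22 + 11 + 29 + 5 = 113
Route B: 11 + 26 + 22 + 31 + 29 + 34 = 153
Route C: 11 + 35 + 22 + 25 + 29 + 34 = 156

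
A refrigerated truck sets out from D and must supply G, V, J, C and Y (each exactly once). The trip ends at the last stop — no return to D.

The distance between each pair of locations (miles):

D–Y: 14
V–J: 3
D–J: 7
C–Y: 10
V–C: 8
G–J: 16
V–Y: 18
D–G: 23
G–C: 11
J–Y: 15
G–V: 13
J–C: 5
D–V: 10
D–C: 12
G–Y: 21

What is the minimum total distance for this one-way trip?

There are 5! = 120 possible orderings.
D→G→V→J→C→Y: 23+13+3+5+10 = 54
D→G→V→J→Y→C: 23+13+3+15+10 = 64
D→G→V→C→J→Y: 23+13+8+5+15 = 64
D→G→V→C→Y→J: 23+13+8+10+15 = 69
D→G→V→Y→J→C: 23+13+18+15+5 = 74
D→G→V→Y→C→J: 23+13+18+10+5 = 69
D→G→J→V→C→Y: 23+16+3+8+10 = 60
D→G→J→V→Y→C: 23+16+3+18+10 = 70
D→G→J→C→V→Y: 23+16+5+8+18 = 70
D→G→J→C→Y→V: 23+16+5+10+18 = 72
D→G→J→Y→V→C: 23+16+15+18+8 = 80
D→G→J→Y→C→V: 23+16+15+10+8 = 72
D→G→C→V→J→Y: 23+11+8+3+15 = 60
D→G→C→V→Y→J: 23+11+8+18+15 = 75
… (106 more)
D→J→V→G→C→Y: 7+3+13+11+10 = 44  ← best
The minimum is 44.
One shortest path: D → J → V → G → C → Y.

Minimum one-way distance = 44 miles.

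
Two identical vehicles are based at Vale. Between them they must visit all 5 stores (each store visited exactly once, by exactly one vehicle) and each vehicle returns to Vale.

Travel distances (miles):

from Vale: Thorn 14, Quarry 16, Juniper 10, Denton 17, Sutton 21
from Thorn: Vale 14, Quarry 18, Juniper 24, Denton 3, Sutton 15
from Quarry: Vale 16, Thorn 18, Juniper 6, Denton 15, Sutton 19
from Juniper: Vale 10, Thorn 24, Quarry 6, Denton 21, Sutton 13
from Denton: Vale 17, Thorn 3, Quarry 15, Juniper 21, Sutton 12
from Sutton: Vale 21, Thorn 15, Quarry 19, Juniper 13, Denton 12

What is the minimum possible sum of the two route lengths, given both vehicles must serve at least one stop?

Minimum combined distance: 82 miles.

Check every non-empty split of the stops between the two vehicles; for each half take its own optimal tour:
  {Thorn} + {Quarry, Juniper, Denton, Sutton}: 28 + 64 = 92
  {Quarry} + {Thorn, Juniper, Denton, Sutton}: 32 + 52 = 84
  {Thorn, Quarry} + {Juniper, Denton, Sutton}: 48 + 52 = 100
  {Juniper} + {Thorn, Quarry, Denton, Sutton}: 20 + 64 = 84
  {Thorn, Juniper} + {Quarry, Denton, Sutton}: 48 + 64 = 112
  {Quarry, Juniper} + {Thorn, Denton, Sutton}: 32 + 50 = 82
  … (15 splits in total)
Best: vehicle 1 Vale → Quarry → Juniper → Vale = 32; vehicle 2 Vale → Thorn → Denton → Sutton → Vale = 50; combined 82.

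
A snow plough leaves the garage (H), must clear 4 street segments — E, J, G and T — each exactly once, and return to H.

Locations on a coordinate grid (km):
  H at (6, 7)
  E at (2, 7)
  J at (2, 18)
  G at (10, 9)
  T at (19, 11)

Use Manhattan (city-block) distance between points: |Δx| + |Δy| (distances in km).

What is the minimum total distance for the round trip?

Minimum total distance: 56 km.

There are 12 distinct closed tours to check (reversals are equivalent).
H-E-J-G-T-H: 4+11+17+11+17 = 60
H-E-J-T-G-H: 4+11+24+11+6 = 56
H-E-G-J-T-H: 4+10+17+24+17 = 72
H-E-G-T-J-H: 4+10+11+24+15 = 64
H-E-T-J-G-H: 4+21+24+17+6 = 72
H-E-T-G-J-H: 4+21+11+17+15 = 68
H-J-E-G-T-H: 15+11+10+11+17 = 64
H-J-E-T-G-H: 15+11+21+11+6 = 64
H-J-G-E-T-H: 15+17+10+21+17 = 80
H-J-T-E-G-H: 15+24+21+10+6 = 76
H-G-E-J-T-H: 6+10+11+24+17 = 68
H-G-J-E-T-H: 6+17+11+21+17 = 72
The minimum is 56.
One optimal route: H → E → J → T → G → H (or its reverse).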